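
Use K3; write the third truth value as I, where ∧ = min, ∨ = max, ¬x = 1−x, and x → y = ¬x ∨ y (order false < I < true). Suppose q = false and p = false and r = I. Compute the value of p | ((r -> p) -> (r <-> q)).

I

r -> p = I -> false = I  [~I | false]
r <-> q = I <-> false = I
(r -> p) -> (r <-> q) = I -> I = I
p | ((r -> p) -> (r <-> q)) = false | I = I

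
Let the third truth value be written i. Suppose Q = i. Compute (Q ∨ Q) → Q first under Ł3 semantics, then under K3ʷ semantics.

1; i

In Ł3: Q ∨ Q = i ∨ i = i
(Q ∨ Q) → Q = i → i = 1
In K3ʷ: Q ∨ Q = i ∨ i = i
(Q ∨ Q) → Q = i → i = i  [any arg is the third value ⇒ result is the third value]
They differ because Ł3 and K3ʷ treat i differently under the binary connectives.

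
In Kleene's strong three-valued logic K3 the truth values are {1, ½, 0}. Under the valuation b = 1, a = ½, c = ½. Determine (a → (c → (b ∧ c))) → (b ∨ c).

1

b ∧ c = 1 ∧ ½ = ½
c → (b ∧ c) = ½ → ½ = ½  [¬½ ∨ ½]
a → (c → (b ∧ c)) = ½ → ½ = ½
b ∨ c = 1 ∨ ½ = 1
(a → (c → (b ∧ c))) → (b ∨ c) = ½ → 1 = 1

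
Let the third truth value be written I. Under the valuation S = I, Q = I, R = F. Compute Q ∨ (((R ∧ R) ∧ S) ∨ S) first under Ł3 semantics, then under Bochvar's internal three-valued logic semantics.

I; I

In Ł3: R ∧ R = F ∧ F = F
(R ∧ R) ∧ S = F ∧ I = F
((R ∧ R) ∧ S) ∨ S = F ∨ I = I
Q ∨ (((R ∧ R) ∧ S) ∨ S) = I ∨ I = I
In Bochvar's internal three-valued logic: R ∧ R = F ∧ F = F
(R ∧ R) ∧ S = F ∧ I = I
((R ∧ R) ∧ S) ∨ S = I ∨ I = I
Q ∨ (((R ∧ R) ∧ S) ∨ S) = I ∨ I = I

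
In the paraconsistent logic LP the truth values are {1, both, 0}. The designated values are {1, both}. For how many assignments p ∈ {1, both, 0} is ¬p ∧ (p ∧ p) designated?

1

p=1: 0 ·
p=both: both ✓
p=0: 0 ·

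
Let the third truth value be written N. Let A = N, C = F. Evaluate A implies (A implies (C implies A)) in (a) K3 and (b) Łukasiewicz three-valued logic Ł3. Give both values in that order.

T; T

In K3: C implies A = F implies N = T  [not F or N]
A implies (C implies A) = N implies T = T
A implies (A implies (C implies A)) = N implies T = T
In Łukasiewicz three-valued logic Ł3: C implies A = F implies N = T  [min(1, 1−0+½)]
A implies (C implies A) = N implies T = T
A implies (A implies (C implies A)) = N implies T = T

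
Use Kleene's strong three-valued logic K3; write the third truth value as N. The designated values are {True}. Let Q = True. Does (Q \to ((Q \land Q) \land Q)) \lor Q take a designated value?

Q \land Q = True \land True = True
(Q \land Q) \land Q = True \land True = True
Q \to ((Q \land Q) \land Q) = True \to True = True
(Q \to ((Q \land Q) \land Q)) \lor Q = True \lor True = True
True ∈ {True}.

Yes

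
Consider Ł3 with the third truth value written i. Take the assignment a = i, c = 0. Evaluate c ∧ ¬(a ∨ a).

0

a ∨ a = i ∨ i = i
¬(a ∨ a) = ¬i = i
c ∧ ¬(a ∨ a) = 0 ∧ i = 0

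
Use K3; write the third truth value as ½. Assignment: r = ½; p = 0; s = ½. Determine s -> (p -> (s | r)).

s | r = ½ | ½ = ½
p -> (s | r) = 0 -> ½ = 1
s -> (p -> (s | r)) = ½ -> 1 = 1

1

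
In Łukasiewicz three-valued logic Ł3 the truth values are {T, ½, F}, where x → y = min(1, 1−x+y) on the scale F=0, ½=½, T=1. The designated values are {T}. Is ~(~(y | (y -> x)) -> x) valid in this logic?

No

Countermodel: y=T, x=T gives F, which is not designated.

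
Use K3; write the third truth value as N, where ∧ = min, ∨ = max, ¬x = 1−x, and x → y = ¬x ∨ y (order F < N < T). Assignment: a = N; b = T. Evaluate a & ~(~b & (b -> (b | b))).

N

~b = ~T = F
b | b = T | T = T
b -> (b | b) = T -> T = T
~b & (b -> (b | b)) = F & T = F
~(~b & (b -> (b | b))) = ~F = T
a & ~(~b & (b -> (b | b))) = N & T = N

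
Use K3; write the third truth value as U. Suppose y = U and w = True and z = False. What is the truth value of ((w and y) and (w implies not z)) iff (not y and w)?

w and y = True and U = U
not z = not False = True
w implies not z = True implies True = True
(w and y) and (w implies not z) = U and True = U
not y = not U = U
not y and w = U and True = U
((w and y) and (w implies not z)) iff (not y and w) = U iff U = U

U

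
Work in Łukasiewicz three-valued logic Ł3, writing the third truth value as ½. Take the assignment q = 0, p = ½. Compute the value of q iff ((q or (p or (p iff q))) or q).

½

p iff q = ½ iff 0 = ½
p or (p iff q) = ½ or ½ = ½
q or (p or (p iff q)) = 0 or ½ = ½
(q or (p or (p iff q))) or q = ½ or 0 = ½
q iff ((q or (p or (p iff q))) or q) = 0 iff ½ = ½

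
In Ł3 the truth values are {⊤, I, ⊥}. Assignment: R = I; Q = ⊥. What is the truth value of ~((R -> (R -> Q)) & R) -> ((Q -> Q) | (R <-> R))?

R -> Q = I -> ⊥ = I  [min(1, 1−½+0)]
R -> (R -> Q) = I -> I = ⊤
(R -> (R -> Q)) & R = ⊤ & I = I
~((R -> (R -> Q)) & R) = ~I = I
Q -> Q = ⊥ -> ⊥ = ⊤
R <-> R = I <-> I = ⊤
(Q -> Q) | (R <-> R) = ⊤ | ⊤ = ⊤
~((R -> (R -> Q)) & R) -> ((Q -> Q) | (R <-> R)) = I -> ⊤ = ⊤

⊤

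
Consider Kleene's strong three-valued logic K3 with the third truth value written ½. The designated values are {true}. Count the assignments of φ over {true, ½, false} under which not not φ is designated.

1

φ=true: true ✓
φ=½: ½ ·
φ=false: false ·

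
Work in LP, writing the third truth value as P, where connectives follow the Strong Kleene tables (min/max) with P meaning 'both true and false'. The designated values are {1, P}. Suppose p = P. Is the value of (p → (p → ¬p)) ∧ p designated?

Yes

¬p = ¬P = P
p → ¬p = P → P = P
p → (p → ¬p) = P → P = P
(p → (p → ¬p)) ∧ p = P ∧ P = P
P ∈ {1, P}.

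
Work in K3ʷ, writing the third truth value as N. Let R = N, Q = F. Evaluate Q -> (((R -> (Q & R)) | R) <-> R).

Q & R = F & N = N
R -> (Q & R) = N -> N = N  [any arg is the third value ⇒ result is the third value]
(R -> (Q & R)) | R = N | N = N
((R -> (Q & R)) | R) <-> R = N <-> N = N
Q -> (((R -> (Q & R)) | R) <-> R) = F -> N = N

N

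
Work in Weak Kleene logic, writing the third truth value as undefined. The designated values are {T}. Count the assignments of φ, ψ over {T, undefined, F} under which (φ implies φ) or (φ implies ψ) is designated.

4

Designated under: (φ=T, ψ=T); (φ=T, ψ=F); (φ=F, ψ=T); (φ=F, ψ=F).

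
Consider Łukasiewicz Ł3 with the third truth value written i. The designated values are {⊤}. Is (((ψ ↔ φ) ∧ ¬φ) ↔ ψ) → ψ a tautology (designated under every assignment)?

No

Countermodel: ψ=i, φ=i gives i, which is not designated.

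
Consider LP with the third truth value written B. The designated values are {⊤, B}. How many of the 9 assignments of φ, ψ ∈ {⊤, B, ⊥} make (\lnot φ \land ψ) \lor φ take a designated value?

8

Of the 9 assignments, 8 give a value in {⊤, B}.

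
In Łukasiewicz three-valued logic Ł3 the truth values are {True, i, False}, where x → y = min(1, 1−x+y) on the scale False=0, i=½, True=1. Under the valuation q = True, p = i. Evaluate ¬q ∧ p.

¬q = ¬True = False
¬q ∧ p = False ∧ i = False

False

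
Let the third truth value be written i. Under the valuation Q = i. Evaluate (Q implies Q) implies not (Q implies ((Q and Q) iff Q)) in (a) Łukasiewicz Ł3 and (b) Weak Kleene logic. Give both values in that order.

In Łukasiewicz Ł3: Q implies Q = i implies i = ⊤  [min(1, 1−½+½)]
Q and Q = i and i = i
(Q and Q) iff Q = i iff i = ⊤
Q implies ((Q and Q) iff Q) = i implies ⊤ = ⊤
not (Q implies ((Q and Q) iff Q)) = not ⊤ = ⊥
(Q implies Q) implies not (Q implies ((Q and Q) iff Q)) = ⊤ implies ⊥ = ⊥
In Weak Kleene logic: Q implies Q = i implies i = i  [any arg is the third value ⇒ result is the third value]
Q and Q = i and i = i
(Q and Q) iff Q = i iff i = i
Q implies ((Q and Q) iff Q) = i implies i = i
not (Q implies ((Q and Q) iff Q)) = not i = i
(Q implies Q) implies not (Q implies ((Q and Q) iff Q)) = i implies i = i
They differ because Łukasiewicz Ł3 and Weak Kleene logic treat i differently under the binary connectives.

⊥; i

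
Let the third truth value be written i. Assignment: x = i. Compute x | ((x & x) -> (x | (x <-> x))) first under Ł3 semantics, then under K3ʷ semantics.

In Ł3: x & x = i & i = i
x <-> x = i <-> i = True
x | (x <-> x) = i | True = True
(x & x) -> (x | (x <-> x)) = i -> True = True
x | ((x & x) -> (x | (x <-> x))) = i | True = True
In K3ʷ: x & x = i & i = i
x <-> x = i <-> i = i
x | (x <-> x) = i | i = i
(x & x) -> (x | (x <-> x)) = i -> i = i
x | ((x & x) -> (x | (x <-> x))) = i | i = i
They differ because Ł3 and K3ʷ treat i differently under the binary connectives.

True; i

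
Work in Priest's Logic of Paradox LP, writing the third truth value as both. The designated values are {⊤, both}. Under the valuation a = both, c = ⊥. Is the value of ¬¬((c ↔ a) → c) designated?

c ↔ a = ⊥ ↔ both = both
(c ↔ a) → c = both → ⊥ = both  [¬both ∨ ⊥]
¬((c ↔ a) → c) = ¬both = both
¬¬((c ↔ a) → c) = ¬both = both
both ∈ {⊤, both}.

Yes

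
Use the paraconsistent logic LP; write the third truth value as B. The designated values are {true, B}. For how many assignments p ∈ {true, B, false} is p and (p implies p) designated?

2

p=true: true ✓
p=B: B ✓
p=false: false ·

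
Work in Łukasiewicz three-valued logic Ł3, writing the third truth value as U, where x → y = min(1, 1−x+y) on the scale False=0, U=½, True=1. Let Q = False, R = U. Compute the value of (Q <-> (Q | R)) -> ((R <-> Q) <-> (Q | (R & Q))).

True

Q | R = False | U = U
Q <-> (Q | R) = False <-> U = U
R <-> Q = U <-> False = U
R & Q = U & False = False
Q | (R & Q) = False | False = False
(R <-> Q) <-> (Q | (R & Q)) = U <-> False = U
(Q <-> (Q | R)) -> ((R <-> Q) <-> (Q | (R & Q))) = U -> U = True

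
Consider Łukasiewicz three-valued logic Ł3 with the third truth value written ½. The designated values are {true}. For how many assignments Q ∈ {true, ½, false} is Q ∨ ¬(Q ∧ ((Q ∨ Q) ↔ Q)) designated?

Q=true: true ✓
Q=½: ½ ·
Q=false: true ✓

2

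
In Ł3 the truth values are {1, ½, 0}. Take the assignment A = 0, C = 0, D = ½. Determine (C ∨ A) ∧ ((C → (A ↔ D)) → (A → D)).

0

C ∨ A = 0 ∨ 0 = 0
A ↔ D = 0 ↔ ½ = ½  [1 − |0−½|]
C → (A ↔ D) = 0 → ½ = 1
A → D = 0 → ½ = 1
(C → (A ↔ D)) → (A → D) = 1 → 1 = 1
(C ∨ A) ∧ ((C → (A ↔ D)) → (A → D)) = 0 ∧ 1 = 0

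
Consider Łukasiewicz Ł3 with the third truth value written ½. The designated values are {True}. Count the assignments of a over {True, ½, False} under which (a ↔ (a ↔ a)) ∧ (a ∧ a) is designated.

1

a=True: True ✓
a=½: ½ ·
a=False: False ·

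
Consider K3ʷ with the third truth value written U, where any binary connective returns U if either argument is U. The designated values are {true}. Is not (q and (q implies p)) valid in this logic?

Countermodel: q=true, p=true gives false, which is not designated.

No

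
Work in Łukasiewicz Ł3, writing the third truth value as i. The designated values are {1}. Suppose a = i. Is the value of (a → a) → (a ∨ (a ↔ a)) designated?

a → a = i → i = 1  [min(1, 1−½+½)]
a ↔ a = i ↔ i = 1
a ∨ (a ↔ a) = i ∨ 1 = 1
(a → a) → (a ∨ (a ↔ a)) = 1 → 1 = 1
1 ∈ {1}.

Yes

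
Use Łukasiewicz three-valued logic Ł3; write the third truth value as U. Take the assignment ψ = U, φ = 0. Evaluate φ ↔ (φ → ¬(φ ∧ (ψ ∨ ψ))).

ψ ∨ ψ = U ∨ U = U
φ ∧ (ψ ∨ ψ) = 0 ∧ U = 0
¬(φ ∧ (ψ ∨ ψ)) = ¬0 = 1
φ → ¬(φ ∧ (ψ ∨ ψ)) = 0 → 1 = 1
φ ↔ (φ → ¬(φ ∧ (ψ ∨ ψ))) = 0 ↔ 1 = 0

0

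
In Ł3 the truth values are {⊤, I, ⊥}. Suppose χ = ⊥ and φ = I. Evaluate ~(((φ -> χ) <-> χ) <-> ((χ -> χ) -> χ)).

φ -> χ = I -> ⊥ = I  [min(1, 1−½+0)]
(φ -> χ) <-> χ = I <-> ⊥ = I
χ -> χ = ⊥ -> ⊥ = ⊤
(χ -> χ) -> χ = ⊤ -> ⊥ = ⊥
((φ -> χ) <-> χ) <-> ((χ -> χ) -> χ) = I <-> ⊥ = I
~(((φ -> χ) <-> χ) <-> ((χ -> χ) -> χ)) = ~I = I

I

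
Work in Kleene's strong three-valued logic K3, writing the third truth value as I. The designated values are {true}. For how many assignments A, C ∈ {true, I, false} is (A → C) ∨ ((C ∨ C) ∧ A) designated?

Of the 9 assignments, 5 give a value in {true}.

5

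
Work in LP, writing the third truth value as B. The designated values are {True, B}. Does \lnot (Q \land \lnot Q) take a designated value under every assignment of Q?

Every assignment of Q over {True, B, False} gives a value in {True, B}.
In particular, with Q=B: \lnot (Q \land \lnot Q) = B.

Yes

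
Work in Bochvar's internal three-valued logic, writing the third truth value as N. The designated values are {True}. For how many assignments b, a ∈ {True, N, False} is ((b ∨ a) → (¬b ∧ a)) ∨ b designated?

Designated under: (b=True, a=True); (b=True, a=False); (b=False, a=True); (b=False, a=False).

4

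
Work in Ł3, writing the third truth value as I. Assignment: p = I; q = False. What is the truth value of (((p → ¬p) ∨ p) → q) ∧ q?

¬p = ¬I = I
p → ¬p = I → I = True  [min(1, 1−½+½)]
(p → ¬p) ∨ p = True ∨ I = True
((p → ¬p) ∨ p) → q = True → False = False
(((p → ¬p) ∨ p) → q) ∧ q = False ∧ False = False

False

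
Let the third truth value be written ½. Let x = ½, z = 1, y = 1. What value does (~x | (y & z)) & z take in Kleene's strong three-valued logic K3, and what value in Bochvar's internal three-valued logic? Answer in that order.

1; ½

In Kleene's strong three-valued logic K3: ~x = ~½ = ½
y & z = 1 & 1 = 1
~x | (y & z) = ½ | 1 = 1
(~x | (y & z)) & z = 1 & 1 = 1
In Bochvar's internal three-valued logic: ~x = ~½ = ½
y & z = 1 & 1 = 1
~x | (y & z) = ½ | 1 = ½
(~x | (y & z)) & z = ½ & 1 = ½
They differ because Kleene's strong three-valued logic K3 and Bochvar's internal three-valued logic treat ½ differently under the binary connectives.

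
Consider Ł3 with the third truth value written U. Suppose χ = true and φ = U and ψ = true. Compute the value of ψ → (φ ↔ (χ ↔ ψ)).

U

χ ↔ ψ = true ↔ true = true
φ ↔ (χ ↔ ψ) = U ↔ true = U  [1 − |½−1|]
ψ → (φ ↔ (χ ↔ ψ)) = true → U = U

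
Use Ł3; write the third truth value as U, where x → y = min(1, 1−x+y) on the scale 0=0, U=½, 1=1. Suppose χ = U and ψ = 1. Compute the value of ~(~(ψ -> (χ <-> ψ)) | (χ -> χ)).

0

χ <-> ψ = U <-> 1 = U  [1 − |½−1|]
ψ -> (χ <-> ψ) = 1 -> U = U
~(ψ -> (χ <-> ψ)) = ~U = U
χ -> χ = U -> U = 1
~(ψ -> (χ <-> ψ)) | (χ -> χ) = U | 1 = 1
~(~(ψ -> (χ <-> ψ)) | (χ -> χ)) = ~1 = 0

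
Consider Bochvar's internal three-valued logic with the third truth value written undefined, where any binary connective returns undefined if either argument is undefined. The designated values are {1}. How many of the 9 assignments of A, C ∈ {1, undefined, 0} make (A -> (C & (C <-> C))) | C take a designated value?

Designated under: (A=1, C=1); (A=0, C=1); (A=0, C=0).

3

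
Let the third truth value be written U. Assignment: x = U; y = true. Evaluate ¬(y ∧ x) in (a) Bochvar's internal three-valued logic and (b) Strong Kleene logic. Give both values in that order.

In Bochvar's internal three-valued logic: y ∧ x = true ∧ U = U
¬(y ∧ x) = ¬U = U
In Strong Kleene logic: y ∧ x = true ∧ U = U
¬(y ∧ x) = ¬U = U

U; U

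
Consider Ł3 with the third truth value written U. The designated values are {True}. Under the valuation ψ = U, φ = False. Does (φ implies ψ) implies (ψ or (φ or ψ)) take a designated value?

No

φ implies ψ = False implies U = True  [min(1, 1−0+½)]
φ or ψ = False or U = U
ψ or (φ or ψ) = U or U = U
(φ implies ψ) implies (ψ or (φ or ψ)) = True implies U = U
U ∉ {True}.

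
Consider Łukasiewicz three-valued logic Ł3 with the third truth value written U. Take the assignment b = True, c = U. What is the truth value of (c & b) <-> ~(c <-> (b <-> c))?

U

c & b = U & True = U
b <-> c = True <-> U = U  [1 − |1−½|]
c <-> (b <-> c) = U <-> U = True
~(c <-> (b <-> c)) = ~True = False
(c & b) <-> ~(c <-> (b <-> c)) = U <-> False = U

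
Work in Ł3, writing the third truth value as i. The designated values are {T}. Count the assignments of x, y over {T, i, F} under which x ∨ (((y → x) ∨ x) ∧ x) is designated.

Designated under: (x=T, y=T); (x=T, y=i); (x=T, y=F).

3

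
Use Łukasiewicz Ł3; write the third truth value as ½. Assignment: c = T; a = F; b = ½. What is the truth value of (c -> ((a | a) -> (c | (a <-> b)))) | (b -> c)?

T

a | a = F | F = F
a <-> b = F <-> ½ = ½  [1 − |0−½|]
c | (a <-> b) = T | ½ = T
(a | a) -> (c | (a <-> b)) = F -> T = T
c -> ((a | a) -> (c | (a <-> b))) = T -> T = T
b -> c = ½ -> T = T
(c -> ((a | a) -> (c | (a <-> b)))) | (b -> c) = T | T = T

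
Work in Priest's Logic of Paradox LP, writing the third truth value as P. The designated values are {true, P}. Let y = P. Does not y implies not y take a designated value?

Yes

not y = not P = P
not y = not P = P
not y implies not y = P implies P = P
P ∈ {true, P}.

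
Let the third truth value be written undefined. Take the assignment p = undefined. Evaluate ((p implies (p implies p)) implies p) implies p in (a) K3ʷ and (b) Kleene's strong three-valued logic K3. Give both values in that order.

In K3ʷ: p implies p = undefined implies undefined = undefined  [any arg is the third value ⇒ result is the third value]
p implies (p implies p) = undefined implies undefined = undefined
(p implies (p implies p)) implies p = undefined implies undefined = undefined
((p implies (p implies p)) implies p) implies p = undefined implies undefined = undefined
In Kleene's strong three-valued logic K3: p implies p = undefined implies undefined = undefined
p implies (p implies p) = undefined implies undefined = undefined
(p implies (p implies p)) implies p = undefined implies undefined = undefined
((p implies (p implies p)) implies p) implies p = undefined implies undefined = undefined

undefined; undefined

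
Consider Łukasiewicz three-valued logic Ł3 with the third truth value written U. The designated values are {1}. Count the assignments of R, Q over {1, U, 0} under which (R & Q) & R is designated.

1

Designated under: (R=1, Q=1).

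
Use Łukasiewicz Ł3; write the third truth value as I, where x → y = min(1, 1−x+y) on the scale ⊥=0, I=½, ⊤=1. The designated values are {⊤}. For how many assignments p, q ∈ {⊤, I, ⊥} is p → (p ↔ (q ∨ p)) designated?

9

Of the 9 assignments, 9 give a value in {⊤}.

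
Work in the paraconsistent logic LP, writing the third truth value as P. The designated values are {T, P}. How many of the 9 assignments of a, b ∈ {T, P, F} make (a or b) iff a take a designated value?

Of the 9 assignments, 8 give a value in {T, P}.

8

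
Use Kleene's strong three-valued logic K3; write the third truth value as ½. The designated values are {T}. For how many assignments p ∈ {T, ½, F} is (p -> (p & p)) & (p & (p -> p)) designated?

p=T: T ✓
p=½: ½ ·
p=F: F ·

1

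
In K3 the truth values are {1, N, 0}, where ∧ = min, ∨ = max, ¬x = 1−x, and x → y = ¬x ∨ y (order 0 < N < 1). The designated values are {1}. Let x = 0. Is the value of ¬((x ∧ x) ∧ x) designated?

x ∧ x = 0 ∧ 0 = 0
(x ∧ x) ∧ x = 0 ∧ 0 = 0
¬((x ∧ x) ∧ x) = ¬0 = 1
1 ∈ {1}.

Yes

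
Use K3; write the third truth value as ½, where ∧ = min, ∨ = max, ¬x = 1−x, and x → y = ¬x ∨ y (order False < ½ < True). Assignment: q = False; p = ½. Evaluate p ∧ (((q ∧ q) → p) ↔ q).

q ∧ q = False ∧ False = False
(q ∧ q) → p = False → ½ = True  [¬False ∨ ½]
((q ∧ q) → p) ↔ q = True ↔ False = False
p ∧ (((q ∧ q) → p) ↔ q) = ½ ∧ False = False

False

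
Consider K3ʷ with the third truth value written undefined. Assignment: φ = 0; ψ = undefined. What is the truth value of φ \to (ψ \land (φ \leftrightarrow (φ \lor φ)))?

φ \lor φ = 0 \lor 0 = 0
φ \leftrightarrow (φ \lor φ) = 0 \leftrightarrow 0 = 1
ψ \land (φ \leftrightarrow (φ \lor φ)) = undefined \land 1 = undefined
φ \to (ψ \land (φ \leftrightarrow (φ \lor φ))) = 0 \to undefined = undefined  [any arg is the third value ⇒ result is the third value]

undefined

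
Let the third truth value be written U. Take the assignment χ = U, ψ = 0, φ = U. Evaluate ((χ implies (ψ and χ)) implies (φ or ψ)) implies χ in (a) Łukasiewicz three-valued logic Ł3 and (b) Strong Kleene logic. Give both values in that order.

U; U

In Łukasiewicz three-valued logic Ł3: ψ and χ = 0 and U = 0
χ implies (ψ and χ) = U implies 0 = U  [min(1, 1−½+0)]
φ or ψ = U or 0 = U
(χ implies (ψ and χ)) implies (φ or ψ) = U implies U = 1
((χ implies (ψ and χ)) implies (φ or ψ)) implies χ = 1 implies U = U
In Strong Kleene logic: ψ and χ = 0 and U = 0
χ implies (ψ and χ) = U implies 0 = U
φ or ψ = U or 0 = U
(χ implies (ψ and χ)) implies (φ or ψ) = U implies U = U
((χ implies (ψ and χ)) implies (φ or ψ)) implies χ = U implies U = U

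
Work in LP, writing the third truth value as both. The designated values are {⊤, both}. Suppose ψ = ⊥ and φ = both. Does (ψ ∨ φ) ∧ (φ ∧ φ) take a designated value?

Yes

ψ ∨ φ = ⊥ ∨ both = both
φ ∧ φ = both ∧ both = both
(ψ ∨ φ) ∧ (φ ∧ φ) = both ∧ both = both
both ∈ {⊤, both}.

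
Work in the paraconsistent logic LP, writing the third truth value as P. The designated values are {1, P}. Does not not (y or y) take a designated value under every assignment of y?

Countermodel: y=0 gives 0, which is not designated.

No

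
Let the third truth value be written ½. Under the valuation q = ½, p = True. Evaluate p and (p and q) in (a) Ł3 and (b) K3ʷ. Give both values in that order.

½; ½

In Ł3: p and q = True and ½ = ½
p and (p and q) = True and ½ = ½
In K3ʷ: p and q = True and ½ = ½
p and (p and q) = True and ½ = ½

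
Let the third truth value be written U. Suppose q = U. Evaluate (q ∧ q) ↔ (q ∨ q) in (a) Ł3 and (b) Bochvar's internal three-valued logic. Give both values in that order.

T; U

In Ł3: q ∧ q = U ∧ U = U
q ∨ q = U ∨ U = U
(q ∧ q) ↔ (q ∨ q) = U ↔ U = T
In Bochvar's internal three-valued logic: q ∧ q = U ∧ U = U
q ∨ q = U ∨ U = U
(q ∧ q) ↔ (q ∨ q) = U ↔ U = U
They differ because Ł3 and Bochvar's internal three-valued logic treat U differently under the binary connectives.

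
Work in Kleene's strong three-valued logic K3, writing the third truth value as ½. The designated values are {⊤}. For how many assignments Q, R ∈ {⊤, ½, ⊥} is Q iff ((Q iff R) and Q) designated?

4

Designated under: (Q=⊤, R=⊤); (Q=⊥, R=⊤); (Q=⊥, R=½); (Q=⊥, R=⊥).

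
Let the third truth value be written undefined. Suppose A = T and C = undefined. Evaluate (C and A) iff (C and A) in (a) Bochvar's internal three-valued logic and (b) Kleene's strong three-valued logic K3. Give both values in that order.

In Bochvar's internal three-valued logic: C and A = undefined and T = undefined
C and A = undefined and T = undefined
(C and A) iff (C and A) = undefined iff undefined = undefined
In Kleene's strong three-valued logic K3: C and A = undefined and T = undefined
C and A = undefined and T = undefined
(C and A) iff (C and A) = undefined iff undefined = undefined

undefined; undefined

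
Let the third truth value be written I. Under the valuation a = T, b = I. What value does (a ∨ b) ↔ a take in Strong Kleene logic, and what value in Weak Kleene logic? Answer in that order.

T; I

In Strong Kleene logic: a ∨ b = T ∨ I = T
(a ∨ b) ↔ a = T ↔ T = T
In Weak Kleene logic: a ∨ b = T ∨ I = I
(a ∨ b) ↔ a = I ↔ T = I
They differ because Strong Kleene logic and Weak Kleene logic treat I differently under the binary connectives.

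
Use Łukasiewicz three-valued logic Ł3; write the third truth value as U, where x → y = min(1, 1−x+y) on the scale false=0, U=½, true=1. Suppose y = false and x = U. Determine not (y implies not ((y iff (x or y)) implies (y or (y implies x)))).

x or y = U or false = U
y iff (x or y) = false iff U = U  [1 − |0−½|]
y implies x = false implies U = true
y or (y implies x) = false or true = true
(y iff (x or y)) implies (y or (y implies x)) = U implies true = true
not ((y iff (x or y)) implies (y or (y implies x))) = not true = false
y implies not ((y iff (x or y)) implies (y or (y implies x))) = false implies false = true
not (y implies not ((y iff (x or y)) implies (y or (y implies x)))) = not true = false

false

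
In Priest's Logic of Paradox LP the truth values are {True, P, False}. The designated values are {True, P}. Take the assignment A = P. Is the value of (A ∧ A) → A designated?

A ∧ A = P ∧ P = P
(A ∧ A) → A = P → P = P  [¬P ∨ P]
P ∈ {True, P}.

Yes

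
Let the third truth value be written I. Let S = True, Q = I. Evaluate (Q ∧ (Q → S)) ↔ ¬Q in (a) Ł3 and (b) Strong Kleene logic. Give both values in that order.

In Ł3: Q → S = I → True = True  [min(1, 1−½+1)]
Q ∧ (Q → S) = I ∧ True = I
¬Q = ¬I = I
(Q ∧ (Q → S)) ↔ ¬Q = I ↔ I = True
In Strong Kleene logic: Q → S = I → True = True  [¬I ∨ True]
Q ∧ (Q → S) = I ∧ True = I
¬Q = ¬I = I
(Q ∧ (Q → S)) ↔ ¬Q = I ↔ I = I
They differ because Ł3 and Strong Kleene logic treat I differently under implication.

True; I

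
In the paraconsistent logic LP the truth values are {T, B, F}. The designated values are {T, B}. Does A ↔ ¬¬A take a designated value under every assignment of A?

Every assignment of A over {T, B, F} gives a value in {T, B}.
In particular, with A=B: A ↔ ¬¬A = B.

Yes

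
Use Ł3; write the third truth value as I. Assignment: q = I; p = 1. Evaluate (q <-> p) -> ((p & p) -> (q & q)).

1

q <-> p = I <-> 1 = I  [1 − |½−1|]
p & p = 1 & 1 = 1
q & q = I & I = I
(p & p) -> (q & q) = 1 -> I = I
(q <-> p) -> ((p & p) -> (q & q)) = I -> I = 1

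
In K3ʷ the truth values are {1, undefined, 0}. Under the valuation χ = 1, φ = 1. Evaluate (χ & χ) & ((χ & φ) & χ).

χ & χ = 1 & 1 = 1
χ & φ = 1 & 1 = 1
(χ & φ) & χ = 1 & 1 = 1
(χ & χ) & ((χ & φ) & χ) = 1 & 1 = 1

1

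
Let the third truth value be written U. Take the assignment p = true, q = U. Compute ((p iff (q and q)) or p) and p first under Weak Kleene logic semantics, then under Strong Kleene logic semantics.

U; true

In Weak Kleene logic: q and q = U and U = U
p iff (q and q) = true iff U = U
(p iff (q and q)) or p = U or true = U
((p iff (q and q)) or p) and p = U and true = U
In Strong Kleene logic: q and q = U and U = U
p iff (q and q) = true iff U = U
(p iff (q and q)) or p = U or true = true
((p iff (q and q)) or p) and p = true and true = true
They differ because Weak Kleene logic and Strong Kleene logic treat U differently under the binary connectives.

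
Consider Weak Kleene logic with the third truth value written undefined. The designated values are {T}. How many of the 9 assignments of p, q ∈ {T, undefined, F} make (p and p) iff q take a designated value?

2

Designated under: (p=T, q=T); (p=F, q=F).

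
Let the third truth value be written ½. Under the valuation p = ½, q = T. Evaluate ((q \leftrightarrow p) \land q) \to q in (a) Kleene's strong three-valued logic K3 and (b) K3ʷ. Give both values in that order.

In Kleene's strong three-valued logic K3: q \leftrightarrow p = T \leftrightarrow ½ = ½
(q \leftrightarrow p) \land q = ½ \land T = ½
((q \leftrightarrow p) \land q) \to q = ½ \to T = T
In K3ʷ: q \leftrightarrow p = T \leftrightarrow ½ = ½
(q \leftrightarrow p) \land q = ½ \land T = ½
((q \leftrightarrow p) \land q) \to q = ½ \to T = ½  [any arg is the third value ⇒ result is the third value]
They differ because Kleene's strong three-valued logic K3 and K3ʷ treat ½ differently under the binary connectives.

T; ½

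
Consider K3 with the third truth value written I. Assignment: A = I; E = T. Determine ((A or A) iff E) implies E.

A or A = I or I = I
(A or A) iff E = I iff T = I
((A or A) iff E) implies E = I implies T = T  [not I or T]

T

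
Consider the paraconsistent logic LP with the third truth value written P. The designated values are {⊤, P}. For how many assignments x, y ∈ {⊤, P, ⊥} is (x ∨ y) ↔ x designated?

8

Of the 9 assignments, 8 give a value in {⊤, P}.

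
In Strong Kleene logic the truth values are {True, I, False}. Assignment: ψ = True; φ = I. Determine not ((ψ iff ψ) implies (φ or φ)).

I

ψ iff ψ = True iff True = True
φ or φ = I or I = I
(ψ iff ψ) implies (φ or φ) = True implies I = I  [not True or I]
not ((ψ iff ψ) implies (φ or φ)) = not I = I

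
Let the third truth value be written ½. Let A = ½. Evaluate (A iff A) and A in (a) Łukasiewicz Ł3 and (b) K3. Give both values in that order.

½; ½

In Łukasiewicz Ł3: A iff A = ½ iff ½ = 1
(A iff A) and A = 1 and ½ = ½
In K3: A iff A = ½ iff ½ = ½
(A iff A) and A = ½ and ½ = ½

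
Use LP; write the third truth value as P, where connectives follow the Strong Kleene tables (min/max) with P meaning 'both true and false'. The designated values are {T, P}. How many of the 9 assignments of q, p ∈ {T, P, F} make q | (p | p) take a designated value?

8

Of the 9 assignments, 8 give a value in {T, P}.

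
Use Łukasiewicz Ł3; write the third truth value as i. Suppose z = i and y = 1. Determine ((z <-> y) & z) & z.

i

z <-> y = i <-> 1 = i  [1 − |½−1|]
(z <-> y) & z = i & i = i
((z <-> y) & z) & z = i & i = i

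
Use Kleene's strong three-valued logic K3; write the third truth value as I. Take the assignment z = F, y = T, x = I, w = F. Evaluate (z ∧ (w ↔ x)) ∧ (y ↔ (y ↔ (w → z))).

F

w ↔ x = F ↔ I = I
z ∧ (w ↔ x) = F ∧ I = F
w → z = F → F = T
y ↔ (w → z) = T ↔ T = T
y ↔ (y ↔ (w → z)) = T ↔ T = T
(z ∧ (w ↔ x)) ∧ (y ↔ (y ↔ (w → z))) = F ∧ T = F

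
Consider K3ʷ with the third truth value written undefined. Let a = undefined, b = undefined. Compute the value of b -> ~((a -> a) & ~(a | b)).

a -> a = undefined -> undefined = undefined
a | b = undefined | undefined = undefined
~(a | b) = ~undefined = undefined
(a -> a) & ~(a | b) = undefined & undefined = undefined
~((a -> a) & ~(a | b)) = ~undefined = undefined
b -> ~((a -> a) & ~(a | b)) = undefined -> undefined = undefined

undefined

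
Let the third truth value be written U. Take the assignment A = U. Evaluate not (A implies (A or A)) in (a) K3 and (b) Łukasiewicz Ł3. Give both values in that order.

U; false

In K3: A or A = U or U = U
A implies (A or A) = U implies U = U  [not U or U]
not (A implies (A or A)) = not U = U
In Łukasiewicz Ł3: A or A = U or U = U
A implies (A or A) = U implies U = true  [min(1, 1−½+½)]
not (A implies (A or A)) = not true = false
They differ because K3 and Łukasiewicz Ł3 treat U differently under implication.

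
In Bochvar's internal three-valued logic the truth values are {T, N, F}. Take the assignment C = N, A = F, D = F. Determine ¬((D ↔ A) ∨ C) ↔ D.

N

D ↔ A = F ↔ F = T
(D ↔ A) ∨ C = T ∨ N = N
¬((D ↔ A) ∨ C) = ¬N = N
¬((D ↔ A) ∨ C) ↔ D = N ↔ F = N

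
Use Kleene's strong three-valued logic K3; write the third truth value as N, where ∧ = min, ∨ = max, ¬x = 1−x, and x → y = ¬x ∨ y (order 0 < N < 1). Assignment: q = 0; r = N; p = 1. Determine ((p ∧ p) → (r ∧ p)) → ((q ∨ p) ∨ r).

p ∧ p = 1 ∧ 1 = 1
r ∧ p = N ∧ 1 = N
(p ∧ p) → (r ∧ p) = 1 → N = N
q ∨ p = 0 ∨ 1 = 1
(q ∨ p) ∨ r = 1 ∨ N = 1
((p ∧ p) → (r ∧ p)) → ((q ∨ p) ∨ r) = N → 1 = 1

1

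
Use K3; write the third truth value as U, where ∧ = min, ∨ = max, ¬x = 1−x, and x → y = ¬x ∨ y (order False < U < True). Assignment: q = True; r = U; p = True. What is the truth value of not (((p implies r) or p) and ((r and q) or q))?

False

p implies r = True implies U = U
(p implies r) or p = U or True = True
r and q = U and True = U
(r and q) or q = U or True = True
((p implies r) or p) and ((r and q) or q) = True and True = True
not (((p implies r) or p) and ((r and q) or q)) = not True = False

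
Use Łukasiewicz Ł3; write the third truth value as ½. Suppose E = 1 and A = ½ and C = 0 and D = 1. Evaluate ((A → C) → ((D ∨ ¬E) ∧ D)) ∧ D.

1

A → C = ½ → 0 = ½
¬E = ¬1 = 0
D ∨ ¬E = 1 ∨ 0 = 1
(D ∨ ¬E) ∧ D = 1 ∧ 1 = 1
(A → C) → ((D ∨ ¬E) ∧ D) = ½ → 1 = 1
((A → C) → ((D ∨ ¬E) ∧ D)) ∧ D = 1 ∧ 1 = 1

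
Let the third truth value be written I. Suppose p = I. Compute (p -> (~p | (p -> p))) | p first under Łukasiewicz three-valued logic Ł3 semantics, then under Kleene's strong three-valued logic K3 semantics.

In Łukasiewicz three-valued logic Ł3: ~p = ~I = I
p -> p = I -> I = True
~p | (p -> p) = I | True = True
p -> (~p | (p -> p)) = I -> True = True
(p -> (~p | (p -> p))) | p = True | I = True
In Kleene's strong three-valued logic K3: ~p = ~I = I
p -> p = I -> I = I
~p | (p -> p) = I | I = I
p -> (~p | (p -> p)) = I -> I = I
(p -> (~p | (p -> p))) | p = I | I = I
They differ because Łukasiewicz three-valued logic Ł3 and Kleene's strong three-valued logic K3 treat I differently under implication.

True; I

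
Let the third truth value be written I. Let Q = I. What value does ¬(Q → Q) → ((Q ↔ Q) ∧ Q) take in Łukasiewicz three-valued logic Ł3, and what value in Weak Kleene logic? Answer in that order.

In Łukasiewicz three-valued logic Ł3: Q → Q = I → I = ⊤  [min(1, 1−½+½)]
¬(Q → Q) = ¬⊤ = ⊥
Q ↔ Q = I ↔ I = ⊤
(Q ↔ Q) ∧ Q = ⊤ ∧ I = I
¬(Q → Q) → ((Q ↔ Q) ∧ Q) = ⊥ → I = ⊤
In Weak Kleene logic: Q → Q = I → I = I  [any arg is the third value ⇒ result is the third value]
¬(Q → Q) = ¬I = I
Q ↔ Q = I ↔ I = I
(Q ↔ Q) ∧ Q = I ∧ I = I
¬(Q → Q) → ((Q ↔ Q) ∧ Q) = I → I = I
They differ because Łukasiewicz three-valued logic Ł3 and Weak Kleene logic treat I differently under the binary connectives.

⊤; I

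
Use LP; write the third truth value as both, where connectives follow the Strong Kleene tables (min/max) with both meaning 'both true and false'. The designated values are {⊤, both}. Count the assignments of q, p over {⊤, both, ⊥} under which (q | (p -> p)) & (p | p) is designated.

Of the 9 assignments, 6 give a value in {⊤, both}.

6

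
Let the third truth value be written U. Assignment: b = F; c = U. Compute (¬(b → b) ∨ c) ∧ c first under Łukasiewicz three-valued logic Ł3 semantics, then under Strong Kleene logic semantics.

In Łukasiewicz three-valued logic Ł3: b → b = F → F = T
¬(b → b) = ¬T = F
¬(b → b) ∨ c = F ∨ U = U
(¬(b → b) ∨ c) ∧ c = U ∧ U = U
In Strong Kleene logic: b → b = F → F = T
¬(b → b) = ¬T = F
¬(b → b) ∨ c = F ∨ U = U
(¬(b → b) ∨ c) ∧ c = U ∧ U = U

U; U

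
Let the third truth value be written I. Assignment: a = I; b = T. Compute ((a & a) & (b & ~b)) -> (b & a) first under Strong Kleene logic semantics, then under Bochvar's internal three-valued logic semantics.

In Strong Kleene logic: a & a = I & I = I
~b = ~T = F
b & ~b = T & F = F
(a & a) & (b & ~b) = I & F = F
b & a = T & I = I
((a & a) & (b & ~b)) -> (b & a) = F -> I = T  [~F | I]
In Bochvar's internal three-valued logic: a & a = I & I = I
~b = ~T = F
b & ~b = T & F = F
(a & a) & (b & ~b) = I & F = I
b & a = T & I = I
((a & a) & (b & ~b)) -> (b & a) = I -> I = I  [any arg is the third value ⇒ result is the third value]
They differ because Strong Kleene logic and Bochvar's internal three-valued logic treat I differently under the binary connectives.

T; I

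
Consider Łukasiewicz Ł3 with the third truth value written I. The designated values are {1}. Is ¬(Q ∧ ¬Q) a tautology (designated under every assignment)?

No

Countermodel: Q=I gives I, which is not designated.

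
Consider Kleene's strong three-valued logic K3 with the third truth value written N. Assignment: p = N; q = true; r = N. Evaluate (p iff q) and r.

N

p iff q = N iff true = N
(p iff q) and r = N and N = N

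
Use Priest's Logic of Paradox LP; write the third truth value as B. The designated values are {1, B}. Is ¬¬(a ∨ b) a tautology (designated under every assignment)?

No

Countermodel: a=0, b=0 gives 0, which is not designated.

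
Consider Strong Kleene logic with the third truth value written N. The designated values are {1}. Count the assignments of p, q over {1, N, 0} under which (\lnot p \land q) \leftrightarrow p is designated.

Designated under: (p=0, q=0).

1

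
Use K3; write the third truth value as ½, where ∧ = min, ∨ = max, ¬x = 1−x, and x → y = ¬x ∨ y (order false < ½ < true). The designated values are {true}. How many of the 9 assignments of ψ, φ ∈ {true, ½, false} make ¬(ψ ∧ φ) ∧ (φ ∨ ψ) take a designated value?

Designated under: (ψ=true, φ=false); (ψ=false, φ=true).

2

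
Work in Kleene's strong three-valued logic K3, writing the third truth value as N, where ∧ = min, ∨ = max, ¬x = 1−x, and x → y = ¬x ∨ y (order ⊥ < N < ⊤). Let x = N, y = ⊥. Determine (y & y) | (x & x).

y & y = ⊥ & ⊥ = ⊥
x & x = N & N = N
(y & y) | (x & x) = ⊥ | N = N

N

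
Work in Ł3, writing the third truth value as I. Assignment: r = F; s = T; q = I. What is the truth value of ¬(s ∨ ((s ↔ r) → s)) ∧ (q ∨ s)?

F

s ↔ r = T ↔ F = F
(s ↔ r) → s = F → T = T
s ∨ ((s ↔ r) → s) = T ∨ T = T
¬(s ∨ ((s ↔ r) → s)) = ¬T = F
q ∨ s = I ∨ T = T
¬(s ∨ ((s ↔ r) → s)) ∧ (q ∨ s) = F ∧ T = F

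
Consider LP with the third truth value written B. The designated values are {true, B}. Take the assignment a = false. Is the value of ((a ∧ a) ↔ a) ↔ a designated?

No

a ∧ a = false ∧ false = false
(a ∧ a) ↔ a = false ↔ false = true
((a ∧ a) ↔ a) ↔ a = true ↔ false = false
false ∉ {true, B}.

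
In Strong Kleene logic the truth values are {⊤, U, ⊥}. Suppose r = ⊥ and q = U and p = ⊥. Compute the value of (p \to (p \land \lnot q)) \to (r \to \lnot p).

\lnot q = \lnot U = U
p \land \lnot q = ⊥ \land U = ⊥
p \to (p \land \lnot q) = ⊥ \to ⊥ = ⊤
\lnot p = \lnot ⊥ = ⊤
r \to \lnot p = ⊥ \to ⊤ = ⊤
(p \to (p \land \lnot q)) \to (r \to \lnot p) = ⊤ \to ⊤ = ⊤

⊤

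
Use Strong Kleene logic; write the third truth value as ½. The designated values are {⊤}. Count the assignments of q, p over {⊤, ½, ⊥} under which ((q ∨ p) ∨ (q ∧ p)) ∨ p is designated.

Of the 9 assignments, 5 give a value in {⊤}.

5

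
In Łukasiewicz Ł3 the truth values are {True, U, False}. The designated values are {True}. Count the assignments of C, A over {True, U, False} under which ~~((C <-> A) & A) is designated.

1

Designated under: (C=True, A=True).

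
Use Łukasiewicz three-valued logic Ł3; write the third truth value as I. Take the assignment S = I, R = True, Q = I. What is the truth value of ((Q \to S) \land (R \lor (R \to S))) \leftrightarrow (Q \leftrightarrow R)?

I

Q \to S = I \to I = True  [min(1, 1−½+½)]
R \to S = True \to I = I
R \lor (R \to S) = True \lor I = True
(Q \to S) \land (R \lor (R \to S)) = True \land True = True
Q \leftrightarrow R = I \leftrightarrow True = I
((Q \to S) \land (R \lor (R \to S))) \leftrightarrow (Q \leftrightarrow R) = True \leftrightarrow I = I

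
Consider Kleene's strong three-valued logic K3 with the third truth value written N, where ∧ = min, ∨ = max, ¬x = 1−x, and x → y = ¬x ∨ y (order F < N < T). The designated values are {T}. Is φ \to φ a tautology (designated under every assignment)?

No

Countermodel: φ=N gives N, which is not designated.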